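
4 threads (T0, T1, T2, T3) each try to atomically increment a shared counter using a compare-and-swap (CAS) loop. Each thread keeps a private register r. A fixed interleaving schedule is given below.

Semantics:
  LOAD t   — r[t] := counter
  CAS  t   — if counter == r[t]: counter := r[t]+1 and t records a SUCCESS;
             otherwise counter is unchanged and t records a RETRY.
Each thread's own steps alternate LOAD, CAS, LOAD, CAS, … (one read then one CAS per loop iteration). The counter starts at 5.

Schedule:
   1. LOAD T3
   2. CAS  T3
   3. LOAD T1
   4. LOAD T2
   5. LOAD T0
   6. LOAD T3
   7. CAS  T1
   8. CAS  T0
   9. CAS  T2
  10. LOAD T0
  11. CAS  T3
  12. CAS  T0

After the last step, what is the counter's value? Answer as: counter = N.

counter = 8

1. LOAD T3 → mem=5 r[T3]=5 [LOAD]
2. CAS T3 → mem=6 r[T3]=5 [OK]
3. LOAD T1 → mem=6 r[T1]=6 [LOAD]
4. LOAD T2 → mem=6 r[T2]=6 [LOAD]
5. LOAD T0 → mem=6 r[T0]=6 [LOAD]
6. LOAD T3 → mem=6 r[T3]=6 [LOAD]
7. CAS T1 → mem=7 r[T1]=6 [OK]
8. CAS T0 → mem=7 r[T0]=6 [RETRY]
9. CAS T2 → mem=7 r[T2]=6 [RETRY]
10. LOAD T0 → mem=7 r[T0]=7 [LOAD]
11. CAS T3 → mem=7 r[T3]=6 [RETRY]
12. CAS T0 → mem=8 r[T0]=7 [OK]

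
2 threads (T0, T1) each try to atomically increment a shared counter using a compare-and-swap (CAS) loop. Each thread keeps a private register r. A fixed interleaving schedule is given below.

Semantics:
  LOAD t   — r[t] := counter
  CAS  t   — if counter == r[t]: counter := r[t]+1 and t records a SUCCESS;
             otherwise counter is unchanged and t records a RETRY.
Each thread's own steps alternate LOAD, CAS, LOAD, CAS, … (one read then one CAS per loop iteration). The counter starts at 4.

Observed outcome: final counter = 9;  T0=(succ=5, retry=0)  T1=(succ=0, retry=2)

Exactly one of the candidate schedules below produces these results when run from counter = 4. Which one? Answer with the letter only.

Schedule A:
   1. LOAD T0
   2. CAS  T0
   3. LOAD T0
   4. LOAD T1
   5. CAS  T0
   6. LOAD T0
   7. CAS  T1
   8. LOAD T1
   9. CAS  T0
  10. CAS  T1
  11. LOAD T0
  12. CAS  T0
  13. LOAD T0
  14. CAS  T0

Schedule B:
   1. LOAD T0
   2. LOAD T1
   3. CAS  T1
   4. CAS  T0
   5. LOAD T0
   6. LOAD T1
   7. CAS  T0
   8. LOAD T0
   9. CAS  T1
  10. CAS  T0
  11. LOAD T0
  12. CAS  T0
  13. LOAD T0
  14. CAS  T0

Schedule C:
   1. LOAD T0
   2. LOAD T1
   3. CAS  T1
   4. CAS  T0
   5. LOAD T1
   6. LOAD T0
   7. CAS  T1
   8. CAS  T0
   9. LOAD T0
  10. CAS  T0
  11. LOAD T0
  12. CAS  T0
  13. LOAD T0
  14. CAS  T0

A

Simulating candidate A:
step 1: T0 LOAD ⇒ load; ctr=4 reg=4
step 2: T0 CAS ⇒ ok; ctr=5 reg=4
step 3: T0 LOAD ⇒ load; ctr=5 reg=5
step 4: T1 LOAD ⇒ load; ctr=5 reg=5
step 5: T0 CAS ⇒ ok; ctr=6 reg=5
step 6: T0 LOAD ⇒ load; ctr=6 reg=6
step 7: T1 CAS ⇒ retry; ctr=6 reg=5
step 8: T1 LOAD ⇒ load; ctr=6 reg=6
step 9: T0 CAS ⇒ ok; ctr=7 reg=6
step 10: T1 CAS ⇒ retry; ctr=7 reg=6
step 11: T0 LOAD ⇒ load; ctr=7 reg=7
step 12: T0 CAS ⇒ ok; ctr=8 reg=7
step 13: T0 LOAD ⇒ load; ctr=8 reg=8
step 14: T0 CAS ⇒ ok; ctr=9 reg=8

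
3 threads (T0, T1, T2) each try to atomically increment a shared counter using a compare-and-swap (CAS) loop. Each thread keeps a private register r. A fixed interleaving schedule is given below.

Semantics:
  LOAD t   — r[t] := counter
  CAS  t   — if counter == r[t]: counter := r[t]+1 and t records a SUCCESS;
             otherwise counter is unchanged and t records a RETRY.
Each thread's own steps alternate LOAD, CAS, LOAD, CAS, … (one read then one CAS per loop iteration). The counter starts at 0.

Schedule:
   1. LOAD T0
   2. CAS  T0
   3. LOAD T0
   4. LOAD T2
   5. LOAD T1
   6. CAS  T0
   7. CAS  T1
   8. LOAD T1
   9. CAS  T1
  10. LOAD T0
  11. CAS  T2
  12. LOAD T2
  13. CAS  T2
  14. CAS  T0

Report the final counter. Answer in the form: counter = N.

counter = 4

[1] T0.load  rd  (counter 0, T0.r 0)
[2] T0.cas  hit  (counter 1, T0.r 0)
[3] T0.load  rd  (counter 1, T0.r 1)
[4] T2.load  rd  (counter 1, T2.r 1)
[5] T1.load  rd  (counter 1, T1.r 1)
[6] T0.cas  hit  (counter 2, T0.r 1)
[7] T1.cas  miss  (counter 2, T1.r 1)
[8] T1.load  rd  (counter 2, T1.r 2)
[9] T1.cas  hit  (counter 3, T1.r 2)
[10] T0.load  rd  (counter 3, T0.r 3)
[11] T2.cas  miss  (counter 3, T2.r 1)
[12] T2.load  rd  (counter 3, T2.r 3)
[13] T2.cas  hit  (counter 4, T2.r 3)
[14] T0.cas  miss  (counter 4, T0.r 3)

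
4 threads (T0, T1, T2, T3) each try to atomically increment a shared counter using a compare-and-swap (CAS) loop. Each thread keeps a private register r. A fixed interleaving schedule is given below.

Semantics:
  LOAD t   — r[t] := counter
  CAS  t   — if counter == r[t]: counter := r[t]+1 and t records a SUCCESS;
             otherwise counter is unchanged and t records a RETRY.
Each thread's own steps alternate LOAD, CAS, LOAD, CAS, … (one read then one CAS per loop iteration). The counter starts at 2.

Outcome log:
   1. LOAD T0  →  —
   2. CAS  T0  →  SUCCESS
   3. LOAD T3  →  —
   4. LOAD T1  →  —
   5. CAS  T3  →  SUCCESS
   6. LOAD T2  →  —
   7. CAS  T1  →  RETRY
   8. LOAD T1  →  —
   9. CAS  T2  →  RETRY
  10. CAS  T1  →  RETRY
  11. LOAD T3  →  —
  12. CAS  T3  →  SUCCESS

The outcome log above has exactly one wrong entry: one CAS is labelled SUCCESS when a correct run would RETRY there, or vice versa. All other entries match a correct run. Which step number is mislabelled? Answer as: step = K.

Correct run:
step 1: T0 LOAD ⇒ load; ctr=2 reg=2
step 2: T0 CAS ⇒ ok; ctr=3 reg=2
step 3: T3 LOAD ⇒ load; ctr=3 reg=3
step 4: T1 LOAD ⇒ load; ctr=3 reg=3
step 5: T3 CAS ⇒ ok; ctr=4 reg=3
step 6: T2 LOAD ⇒ load; ctr=4 reg=4
step 7: T1 CAS ⇒ retry; ctr=4 reg=3
step 8: T1 LOAD ⇒ load; ctr=4 reg=4
step 9: T2 CAS ⇒ ok; ctr=5 reg=4
step 10: T1 CAS ⇒ retry; ctr=5 reg=4
step 11: T3 LOAD ⇒ load; ctr=5 reg=5
step 12: T3 CAS ⇒ ok; ctr=6 reg=5
Flip is step 9.

step = 9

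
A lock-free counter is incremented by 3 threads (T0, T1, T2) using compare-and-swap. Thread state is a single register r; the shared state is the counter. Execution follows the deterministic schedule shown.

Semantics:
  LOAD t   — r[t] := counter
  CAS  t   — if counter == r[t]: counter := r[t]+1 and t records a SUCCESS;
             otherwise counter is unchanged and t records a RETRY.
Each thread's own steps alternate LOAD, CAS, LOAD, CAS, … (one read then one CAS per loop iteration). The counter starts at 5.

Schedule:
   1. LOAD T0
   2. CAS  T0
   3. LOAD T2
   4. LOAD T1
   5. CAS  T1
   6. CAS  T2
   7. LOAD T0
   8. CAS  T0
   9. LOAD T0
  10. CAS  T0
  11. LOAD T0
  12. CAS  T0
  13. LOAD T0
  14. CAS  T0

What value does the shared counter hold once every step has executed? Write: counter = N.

counter = 11

#1 T0 reads 5
#2 T0 CAS(5→6) writes; counter now 6
#3 T2 reads 6
#4 T1 reads 6
#5 T1 CAS(6→7) writes; counter now 7
#6 T2 CAS(6→7) fails; counter now 7
#7 T0 reads 7
#8 T0 CAS(7→8) writes; counter now 8
#9 T0 reads 8
#10 T0 CAS(8→9) writes; counter now 9
#11 T0 reads 9
#12 T0 CAS(9→10) writes; counter now 10
#13 T0 reads 10
#14 T0 CAS(10→11) writes; counter now 11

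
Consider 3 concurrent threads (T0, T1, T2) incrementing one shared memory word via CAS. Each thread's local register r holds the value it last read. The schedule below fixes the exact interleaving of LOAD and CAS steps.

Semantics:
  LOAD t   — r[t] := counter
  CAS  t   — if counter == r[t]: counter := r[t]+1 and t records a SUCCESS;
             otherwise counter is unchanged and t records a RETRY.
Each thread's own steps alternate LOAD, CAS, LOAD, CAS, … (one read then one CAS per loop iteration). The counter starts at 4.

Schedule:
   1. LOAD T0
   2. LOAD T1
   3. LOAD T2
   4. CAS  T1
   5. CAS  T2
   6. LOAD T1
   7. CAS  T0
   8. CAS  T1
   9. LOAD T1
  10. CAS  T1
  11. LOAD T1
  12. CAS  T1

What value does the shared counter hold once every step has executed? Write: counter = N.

counter = 8

T0 LOAD — after: cnt=4, r=4 — load
T1 LOAD — after: cnt=4, r=4 — load
T2 LOAD — after: cnt=4, r=4 — load
T1 CAS — after: cnt=5, r=4 — ok
T2 CAS — after: cnt=5, r=4 — retry
T1 LOAD — after: cnt=5, r=5 — load
T0 CAS — after: cnt=5, r=4 — retry
T1 CAS — after: cnt=6, r=5 — ok
T1 LOAD — after: cnt=6, r=6 — load
T1 CAS — after: cnt=7, r=6 — ok
T1 LOAD — after: cnt=7, r=7 — load
T1 CAS — after: cnt=8, r=7 — ok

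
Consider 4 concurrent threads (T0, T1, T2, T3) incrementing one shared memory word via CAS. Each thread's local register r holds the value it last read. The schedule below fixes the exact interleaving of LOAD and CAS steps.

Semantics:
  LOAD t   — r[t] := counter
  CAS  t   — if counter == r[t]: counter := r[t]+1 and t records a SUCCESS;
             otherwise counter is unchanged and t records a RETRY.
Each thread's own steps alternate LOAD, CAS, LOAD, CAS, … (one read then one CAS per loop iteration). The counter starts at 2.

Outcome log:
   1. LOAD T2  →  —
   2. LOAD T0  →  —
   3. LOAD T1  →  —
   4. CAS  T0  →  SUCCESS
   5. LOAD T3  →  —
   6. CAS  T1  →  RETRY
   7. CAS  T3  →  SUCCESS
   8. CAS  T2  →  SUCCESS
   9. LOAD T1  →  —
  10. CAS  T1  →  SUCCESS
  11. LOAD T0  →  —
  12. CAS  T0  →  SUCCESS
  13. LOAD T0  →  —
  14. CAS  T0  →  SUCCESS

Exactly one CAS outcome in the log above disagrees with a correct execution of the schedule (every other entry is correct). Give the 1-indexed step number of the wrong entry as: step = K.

step = 8

Reference trace:
T2 LOAD — after: cnt=2, r=2 — load
T0 LOAD — after: cnt=2, r=2 — load
T1 LOAD — after: cnt=2, r=2 — load
T0 CAS — after: cnt=3, r=2 — ok
T3 LOAD — after: cnt=3, r=3 — load
T1 CAS — after: cnt=3, r=2 — retry
T3 CAS — after: cnt=4, r=3 — ok
T2 CAS — after: cnt=4, r=2 — retry
T1 LOAD — after: cnt=4, r=4 — load
T1 CAS — after: cnt=5, r=4 — ok
T0 LOAD — after: cnt=5, r=5 — load
T0 CAS — after: cnt=6, r=5 — ok
T0 LOAD — after: cnt=6, r=6 — load
T0 CAS — after: cnt=7, r=6 — ok
Log disagrees first at step 8.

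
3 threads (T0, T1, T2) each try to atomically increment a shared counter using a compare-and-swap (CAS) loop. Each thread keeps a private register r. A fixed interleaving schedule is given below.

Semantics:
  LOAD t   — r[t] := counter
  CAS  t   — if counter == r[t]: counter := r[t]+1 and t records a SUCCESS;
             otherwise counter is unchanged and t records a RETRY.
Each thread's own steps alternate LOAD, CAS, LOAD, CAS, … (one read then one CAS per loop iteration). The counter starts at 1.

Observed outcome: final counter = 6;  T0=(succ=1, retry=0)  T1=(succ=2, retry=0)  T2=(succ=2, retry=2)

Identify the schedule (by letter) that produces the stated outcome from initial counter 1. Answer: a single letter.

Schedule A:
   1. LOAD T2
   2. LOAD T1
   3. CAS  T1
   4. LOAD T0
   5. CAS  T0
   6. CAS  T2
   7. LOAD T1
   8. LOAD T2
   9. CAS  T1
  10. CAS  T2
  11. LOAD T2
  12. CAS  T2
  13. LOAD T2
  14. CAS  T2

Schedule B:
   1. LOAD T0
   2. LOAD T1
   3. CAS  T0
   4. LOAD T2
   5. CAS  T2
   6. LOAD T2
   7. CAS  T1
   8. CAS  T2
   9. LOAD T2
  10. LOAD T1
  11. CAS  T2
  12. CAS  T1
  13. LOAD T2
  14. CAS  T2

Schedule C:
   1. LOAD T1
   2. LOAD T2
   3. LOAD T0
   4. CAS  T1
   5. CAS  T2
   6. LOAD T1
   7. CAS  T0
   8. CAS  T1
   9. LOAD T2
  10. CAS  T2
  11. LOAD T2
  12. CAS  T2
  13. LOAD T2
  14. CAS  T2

A

Run A:
step 1: T2 LOAD ⇒ load; ctr=1 reg=1
step 2: T1 LOAD ⇒ load; ctr=1 reg=1
step 3: T1 CAS ⇒ ok; ctr=2 reg=1
step 4: T0 LOAD ⇒ load; ctr=2 reg=2
step 5: T0 CAS ⇒ ok; ctr=3 reg=2
step 6: T2 CAS ⇒ retry; ctr=3 reg=1
step 7: T1 LOAD ⇒ load; ctr=3 reg=3
step 8: T2 LOAD ⇒ load; ctr=3 reg=3
step 9: T1 CAS ⇒ ok; ctr=4 reg=3
step 10: T2 CAS ⇒ retry; ctr=4 reg=3
step 11: T2 LOAD ⇒ load; ctr=4 reg=4
step 12: T2 CAS ⇒ ok; ctr=5 reg=4
step 13: T2 LOAD ⇒ load; ctr=5 reg=5
step 14: T2 CAS ⇒ ok; ctr=6 reg=5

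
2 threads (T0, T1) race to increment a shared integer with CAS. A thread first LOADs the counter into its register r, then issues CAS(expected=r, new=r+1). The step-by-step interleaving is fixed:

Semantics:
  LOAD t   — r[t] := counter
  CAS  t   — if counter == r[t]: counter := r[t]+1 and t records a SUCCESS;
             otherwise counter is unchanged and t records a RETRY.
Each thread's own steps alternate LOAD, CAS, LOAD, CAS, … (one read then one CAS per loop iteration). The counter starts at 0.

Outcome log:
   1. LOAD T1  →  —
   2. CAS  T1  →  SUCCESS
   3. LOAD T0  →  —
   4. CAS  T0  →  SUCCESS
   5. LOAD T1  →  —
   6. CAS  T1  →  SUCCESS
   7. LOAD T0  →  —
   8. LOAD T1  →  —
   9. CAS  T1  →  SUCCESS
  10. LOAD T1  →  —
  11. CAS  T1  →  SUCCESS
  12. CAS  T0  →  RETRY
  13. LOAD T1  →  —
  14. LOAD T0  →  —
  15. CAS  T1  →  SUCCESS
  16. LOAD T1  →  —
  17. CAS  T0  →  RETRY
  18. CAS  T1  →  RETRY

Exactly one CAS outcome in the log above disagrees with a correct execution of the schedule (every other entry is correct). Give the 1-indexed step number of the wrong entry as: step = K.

step = 18

Correct run:
#1 T1 reads 0
#2 T1 CAS(0→1) writes; counter now 1
#3 T0 reads 1
#4 T0 CAS(1→2) writes; counter now 2
#5 T1 reads 2
#6 T1 CAS(2→3) writes; counter now 3
#7 T0 reads 3
#8 T1 reads 3
#9 T1 CAS(3→4) writes; counter now 4
#10 T1 reads 4
#11 T1 CAS(4→5) writes; counter now 5
#12 T0 CAS(3→4) fails; counter now 5
#13 T1 reads 5
#14 T0 reads 5
#15 T1 CAS(5→6) writes; counter now 6
#16 T1 reads 6
#17 T0 CAS(5→6) fails; counter now 6
#18 T1 CAS(6→7) writes; counter now 7
Mismatch at 18.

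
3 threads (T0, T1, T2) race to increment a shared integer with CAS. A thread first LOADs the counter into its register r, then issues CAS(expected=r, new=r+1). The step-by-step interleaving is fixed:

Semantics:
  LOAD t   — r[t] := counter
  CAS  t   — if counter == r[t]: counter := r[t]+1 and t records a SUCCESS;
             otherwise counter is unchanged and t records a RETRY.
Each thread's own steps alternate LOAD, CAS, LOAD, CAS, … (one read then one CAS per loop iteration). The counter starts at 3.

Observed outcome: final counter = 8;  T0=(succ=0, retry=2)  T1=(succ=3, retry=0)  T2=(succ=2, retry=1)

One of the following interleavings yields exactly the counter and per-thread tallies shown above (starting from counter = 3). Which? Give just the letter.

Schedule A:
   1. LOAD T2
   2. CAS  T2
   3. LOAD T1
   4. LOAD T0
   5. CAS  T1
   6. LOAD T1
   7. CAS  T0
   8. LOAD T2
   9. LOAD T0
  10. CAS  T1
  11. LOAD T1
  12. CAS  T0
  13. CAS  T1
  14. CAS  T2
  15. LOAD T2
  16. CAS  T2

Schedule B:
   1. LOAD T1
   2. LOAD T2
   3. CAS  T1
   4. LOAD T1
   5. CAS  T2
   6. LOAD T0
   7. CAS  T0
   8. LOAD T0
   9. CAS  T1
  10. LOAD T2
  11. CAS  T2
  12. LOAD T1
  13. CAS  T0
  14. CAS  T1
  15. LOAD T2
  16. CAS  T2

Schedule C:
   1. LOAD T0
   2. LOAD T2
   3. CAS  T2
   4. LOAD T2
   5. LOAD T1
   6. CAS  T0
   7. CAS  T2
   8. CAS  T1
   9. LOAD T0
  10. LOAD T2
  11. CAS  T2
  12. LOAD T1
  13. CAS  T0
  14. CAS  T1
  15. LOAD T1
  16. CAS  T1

Tracing schedule A:
step 1: T2 LOAD ⇒ load; ctr=3 reg=3
step 2: T2 CAS ⇒ ok; ctr=4 reg=3
step 3: T1 LOAD ⇒ load; ctr=4 reg=4
step 4: T0 LOAD ⇒ load; ctr=4 reg=4
step 5: T1 CAS ⇒ ok; ctr=5 reg=4
step 6: T1 LOAD ⇒ load; ctr=5 reg=5
step 7: T0 CAS ⇒ retry; ctr=5 reg=4
step 8: T2 LOAD ⇒ load; ctr=5 reg=5
step 9: T0 LOAD ⇒ load; ctr=5 reg=5
step 10: T1 CAS ⇒ ok; ctr=6 reg=5
step 11: T1 LOAD ⇒ load; ctr=6 reg=6
step 12: T0 CAS ⇒ retry; ctr=6 reg=5
step 13: T1 CAS ⇒ ok; ctr=7 reg=6
step 14: T2 CAS ⇒ retry; ctr=7 reg=5
step 15: T2 LOAD ⇒ load; ctr=7 reg=7
step 16: T2 CAS ⇒ ok; ctr=8 reg=7

A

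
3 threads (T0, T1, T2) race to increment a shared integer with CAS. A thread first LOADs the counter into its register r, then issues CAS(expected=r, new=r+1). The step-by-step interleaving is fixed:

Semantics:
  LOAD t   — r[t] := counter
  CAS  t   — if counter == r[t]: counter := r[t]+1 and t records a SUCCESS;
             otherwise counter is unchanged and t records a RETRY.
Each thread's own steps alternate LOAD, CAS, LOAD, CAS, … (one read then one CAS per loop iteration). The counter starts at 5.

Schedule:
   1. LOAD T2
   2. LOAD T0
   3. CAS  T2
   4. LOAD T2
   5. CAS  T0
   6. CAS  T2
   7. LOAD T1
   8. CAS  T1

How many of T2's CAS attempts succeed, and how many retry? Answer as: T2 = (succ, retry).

step 1: T2 LOAD ⇒ load; ctr=5 reg=5
step 2: T0 LOAD ⇒ load; ctr=5 reg=5
step 3: T2 CAS ⇒ ok; ctr=6 reg=5
step 4: T2 LOAD ⇒ load; ctr=6 reg=6
step 5: T0 CAS ⇒ retry; ctr=6 reg=5
step 6: T2 CAS ⇒ ok; ctr=7 reg=6
step 7: T1 LOAD ⇒ load; ctr=7 reg=7
step 8: T1 CAS ⇒ ok; ctr=8 reg=7

T2 = (2, 0)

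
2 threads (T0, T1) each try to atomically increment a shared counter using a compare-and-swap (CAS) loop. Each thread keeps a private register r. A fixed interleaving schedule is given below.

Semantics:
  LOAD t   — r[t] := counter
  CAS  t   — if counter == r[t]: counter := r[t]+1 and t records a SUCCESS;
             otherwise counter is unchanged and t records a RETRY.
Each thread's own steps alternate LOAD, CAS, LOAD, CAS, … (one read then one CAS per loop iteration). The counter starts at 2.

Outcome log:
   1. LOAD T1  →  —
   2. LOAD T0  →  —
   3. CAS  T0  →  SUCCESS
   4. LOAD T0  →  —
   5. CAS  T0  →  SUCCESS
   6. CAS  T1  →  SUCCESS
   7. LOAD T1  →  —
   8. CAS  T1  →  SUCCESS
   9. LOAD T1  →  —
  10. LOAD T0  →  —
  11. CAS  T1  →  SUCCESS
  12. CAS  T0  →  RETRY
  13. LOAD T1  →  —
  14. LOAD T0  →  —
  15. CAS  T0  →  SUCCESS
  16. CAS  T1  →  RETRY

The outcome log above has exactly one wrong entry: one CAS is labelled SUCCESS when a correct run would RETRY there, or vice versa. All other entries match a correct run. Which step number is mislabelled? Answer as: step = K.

step = 6

Correct run:
step 1: T1 LOAD ⇒ load; ctr=2 reg=2
step 2: T0 LOAD ⇒ load; ctr=2 reg=2
step 3: T0 CAS ⇒ ok; ctr=3 reg=2
step 4: T0 LOAD ⇒ load; ctr=3 reg=3
step 5: T0 CAS ⇒ ok; ctr=4 reg=3
step 6: T1 CAS ⇒ retry; ctr=4 reg=2
step 7: T1 LOAD ⇒ load; ctr=4 reg=4
step 8: T1 CAS ⇒ ok; ctr=5 reg=4
step 9: T1 LOAD ⇒ load; ctr=5 reg=5
step 10: T0 LOAD ⇒ load; ctr=5 reg=5
step 11: T1 CAS ⇒ ok; ctr=6 reg=5
step 12: T0 CAS ⇒ retry; ctr=6 reg=5
step 13: T1 LOAD ⇒ load; ctr=6 reg=6
step 14: T0 LOAD ⇒ load; ctr=6 reg=6
step 15: T0 CAS ⇒ ok; ctr=7 reg=6
step 16: T1 CAS ⇒ retry; ctr=7 reg=6
Flip is step 6.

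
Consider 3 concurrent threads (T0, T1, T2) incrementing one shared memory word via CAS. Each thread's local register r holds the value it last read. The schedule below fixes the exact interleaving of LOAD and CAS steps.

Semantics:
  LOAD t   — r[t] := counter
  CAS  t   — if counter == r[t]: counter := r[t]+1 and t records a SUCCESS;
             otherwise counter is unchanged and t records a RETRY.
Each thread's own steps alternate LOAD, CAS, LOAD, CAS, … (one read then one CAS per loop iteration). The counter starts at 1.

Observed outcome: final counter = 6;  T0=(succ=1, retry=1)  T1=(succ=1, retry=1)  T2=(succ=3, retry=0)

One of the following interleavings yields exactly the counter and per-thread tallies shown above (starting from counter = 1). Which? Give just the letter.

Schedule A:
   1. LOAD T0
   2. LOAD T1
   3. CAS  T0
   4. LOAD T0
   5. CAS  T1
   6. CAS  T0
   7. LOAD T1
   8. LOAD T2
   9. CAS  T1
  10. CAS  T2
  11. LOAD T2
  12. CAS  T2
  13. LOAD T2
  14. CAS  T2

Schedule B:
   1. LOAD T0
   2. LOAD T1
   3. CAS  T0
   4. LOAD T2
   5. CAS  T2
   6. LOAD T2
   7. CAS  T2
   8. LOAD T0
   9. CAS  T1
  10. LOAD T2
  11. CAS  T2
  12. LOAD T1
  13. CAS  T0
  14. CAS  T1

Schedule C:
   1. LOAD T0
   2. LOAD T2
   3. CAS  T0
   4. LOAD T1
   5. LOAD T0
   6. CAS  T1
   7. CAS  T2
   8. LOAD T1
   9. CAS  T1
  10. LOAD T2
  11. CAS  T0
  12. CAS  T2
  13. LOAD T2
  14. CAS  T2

B

Simulating candidate B:
step 1: T0 LOAD ⇒ load; ctr=1 reg=1
step 2: T1 LOAD ⇒ load; ctr=1 reg=1
step 3: T0 CAS ⇒ ok; ctr=2 reg=1
step 4: T2 LOAD ⇒ load; ctr=2 reg=2
step 5: T2 CAS ⇒ ok; ctr=3 reg=2
step 6: T2 LOAD ⇒ load; ctr=3 reg=3
step 7: T2 CAS ⇒ ok; ctr=4 reg=3
step 8: T0 LOAD ⇒ load; ctr=4 reg=4
step 9: T1 CAS ⇒ retry; ctr=4 reg=1
step 10: T2 LOAD ⇒ load; ctr=4 reg=4
step 11: T2 CAS ⇒ ok; ctr=5 reg=4
step 12: T1 LOAD ⇒ load; ctr=5 reg=5
step 13: T0 CAS ⇒ retry; ctr=5 reg=4
step 14: T1 CAS ⇒ ok; ctr=6 reg=5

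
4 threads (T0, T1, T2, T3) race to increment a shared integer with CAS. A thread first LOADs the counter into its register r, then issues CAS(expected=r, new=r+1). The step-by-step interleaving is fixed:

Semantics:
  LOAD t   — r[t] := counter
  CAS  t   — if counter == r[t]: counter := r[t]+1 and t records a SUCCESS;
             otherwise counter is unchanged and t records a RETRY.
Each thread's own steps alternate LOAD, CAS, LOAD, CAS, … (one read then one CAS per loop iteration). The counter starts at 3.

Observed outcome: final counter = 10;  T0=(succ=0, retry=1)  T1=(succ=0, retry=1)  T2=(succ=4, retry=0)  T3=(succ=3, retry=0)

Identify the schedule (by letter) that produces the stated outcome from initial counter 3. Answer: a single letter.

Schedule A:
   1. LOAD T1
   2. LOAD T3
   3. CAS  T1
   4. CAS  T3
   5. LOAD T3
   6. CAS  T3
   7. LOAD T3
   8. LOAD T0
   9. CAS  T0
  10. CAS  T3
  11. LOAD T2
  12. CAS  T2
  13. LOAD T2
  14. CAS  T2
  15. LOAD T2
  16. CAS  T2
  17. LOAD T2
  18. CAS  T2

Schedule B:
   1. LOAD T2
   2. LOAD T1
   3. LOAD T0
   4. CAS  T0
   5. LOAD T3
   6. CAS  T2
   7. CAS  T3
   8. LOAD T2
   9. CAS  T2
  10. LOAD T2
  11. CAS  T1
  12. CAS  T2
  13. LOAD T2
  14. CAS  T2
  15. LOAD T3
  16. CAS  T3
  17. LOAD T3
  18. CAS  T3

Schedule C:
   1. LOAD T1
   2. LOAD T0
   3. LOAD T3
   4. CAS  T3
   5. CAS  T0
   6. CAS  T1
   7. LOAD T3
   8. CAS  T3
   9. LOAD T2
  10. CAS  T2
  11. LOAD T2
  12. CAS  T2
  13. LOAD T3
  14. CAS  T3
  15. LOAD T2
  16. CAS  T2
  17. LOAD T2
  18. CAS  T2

Simulating candidate C:
1. LOAD T1 → mem=3 r[T1]=3 [LOAD]
2. LOAD T0 → mem=3 r[T0]=3 [LOAD]
3. LOAD T3 → mem=3 r[T3]=3 [LOAD]
4. CAS T3 → mem=4 r[T3]=3 [OK]
5. CAS T0 → mem=4 r[T0]=3 [RETRY]
6. CAS T1 → mem=4 r[T1]=3 [RETRY]
7. LOAD T3 → mem=4 r[T3]=4 [LOAD]
8. CAS T3 → mem=5 r[T3]=4 [OK]
9. LOAD T2 → mem=5 r[T2]=5 [LOAD]
10. CAS T2 → mem=6 r[T2]=5 [OK]
11. LOAD T2 → mem=6 r[T2]=6 [LOAD]
12. CAS T2 → mem=7 r[T2]=6 [OK]
13. LOAD T3 → mem=7 r[T3]=7 [LOAD]
14. CAS T3 → mem=8 r[T3]=7 [OK]
15. LOAD T2 → mem=8 r[T2]=8 [LOAD]
16. CAS T2 → mem=9 r[T2]=8 [OK]
17. LOAD T2 → mem=9 r[T2]=9 [LOAD]
18. CAS T2 → mem=10 r[T2]=9 [OK]

C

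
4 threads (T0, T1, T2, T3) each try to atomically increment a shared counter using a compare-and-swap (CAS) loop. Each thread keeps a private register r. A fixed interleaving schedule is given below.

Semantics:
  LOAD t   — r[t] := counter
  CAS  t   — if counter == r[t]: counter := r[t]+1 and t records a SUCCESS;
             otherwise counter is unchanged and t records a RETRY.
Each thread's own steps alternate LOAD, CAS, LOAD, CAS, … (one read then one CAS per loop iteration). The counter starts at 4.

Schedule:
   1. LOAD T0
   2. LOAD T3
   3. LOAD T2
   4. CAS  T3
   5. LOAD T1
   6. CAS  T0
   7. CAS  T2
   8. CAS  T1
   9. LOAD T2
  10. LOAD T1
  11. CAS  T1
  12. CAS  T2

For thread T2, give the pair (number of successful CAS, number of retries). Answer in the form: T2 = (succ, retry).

T2 = (0, 2)

1. LOAD T0 → mem=4 r[T0]=4 [LOAD]
2. LOAD T3 → mem=4 r[T3]=4 [LOAD]
3. LOAD T2 → mem=4 r[T2]=4 [LOAD]
4. CAS T3 → mem=5 r[T3]=4 [OK]
5. LOAD T1 → mem=5 r[T1]=5 [LOAD]
6. CAS T0 → mem=5 r[T0]=4 [RETRY]
7. CAS T2 → mem=5 r[T2]=4 [RETRY]
8. CAS T1 → mem=6 r[T1]=5 [OK]
9. LOAD T2 → mem=6 r[T2]=6 [LOAD]
10. LOAD T1 → mem=6 r[T1]=6 [LOAD]
11. CAS T1 → mem=7 r[T1]=6 [OK]
12. CAS T2 → mem=7 r[T2]=6 [RETRY]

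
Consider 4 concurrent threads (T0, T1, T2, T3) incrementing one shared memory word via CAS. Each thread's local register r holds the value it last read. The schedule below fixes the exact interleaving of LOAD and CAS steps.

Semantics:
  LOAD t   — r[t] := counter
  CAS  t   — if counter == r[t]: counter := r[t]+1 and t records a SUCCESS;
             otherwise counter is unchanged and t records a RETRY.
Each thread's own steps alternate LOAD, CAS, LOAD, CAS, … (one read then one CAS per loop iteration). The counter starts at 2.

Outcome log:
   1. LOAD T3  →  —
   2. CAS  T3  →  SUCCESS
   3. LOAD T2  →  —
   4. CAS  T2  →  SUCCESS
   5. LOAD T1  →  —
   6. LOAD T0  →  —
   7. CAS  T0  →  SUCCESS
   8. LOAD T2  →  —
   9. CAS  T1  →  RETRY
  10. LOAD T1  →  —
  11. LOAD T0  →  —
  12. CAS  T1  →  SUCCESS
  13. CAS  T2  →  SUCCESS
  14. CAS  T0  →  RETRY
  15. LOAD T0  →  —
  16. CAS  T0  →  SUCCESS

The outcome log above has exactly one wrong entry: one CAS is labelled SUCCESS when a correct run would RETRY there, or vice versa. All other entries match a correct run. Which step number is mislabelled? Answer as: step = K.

Re-executing:
#1 T3 reads 2
#2 T3 CAS(2→3) writes; counter now 3
#3 T2 reads 3
#4 T2 CAS(3→4) writes; counter now 4
#5 T1 reads 4
#6 T0 reads 4
#7 T0 CAS(4→5) writes; counter now 5
#8 T2 reads 5
#9 T1 CAS(4→5) fails; counter now 5
#10 T1 reads 5
#11 T0 reads 5
#12 T1 CAS(5→6) writes; counter now 6
#13 T2 CAS(5→6) fails; counter now 6
#14 T0 CAS(5→6) fails; counter now 6
#15 T0 reads 6
#16 T0 CAS(6→7) writes; counter now 7
Flip is step 13.

step = 13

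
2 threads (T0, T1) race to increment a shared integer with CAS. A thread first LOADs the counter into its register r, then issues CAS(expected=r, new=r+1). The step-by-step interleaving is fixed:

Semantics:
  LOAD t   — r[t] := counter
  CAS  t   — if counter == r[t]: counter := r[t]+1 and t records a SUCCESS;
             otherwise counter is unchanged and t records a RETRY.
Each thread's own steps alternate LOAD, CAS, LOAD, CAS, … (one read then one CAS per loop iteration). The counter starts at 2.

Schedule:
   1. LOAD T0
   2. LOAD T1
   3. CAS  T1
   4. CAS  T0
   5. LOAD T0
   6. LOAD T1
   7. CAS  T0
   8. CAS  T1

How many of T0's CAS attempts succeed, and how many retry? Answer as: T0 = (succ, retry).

T0 = (1, 1)

1. LOAD T0 → mem=2 r[T0]=2 [LOAD]
2. LOAD T1 → mem=2 r[T1]=2 [LOAD]
3. CAS T1 → mem=3 r[T1]=2 [OK]
4. CAS T0 → mem=3 r[T0]=2 [RETRY]
5. LOAD T0 → mem=3 r[T0]=3 [LOAD]
6. LOAD T1 → mem=3 r[T1]=3 [LOAD]
7. CAS T0 → mem=4 r[T0]=3 [OK]
8. CAS T1 → mem=4 r[T1]=3 [RETRY]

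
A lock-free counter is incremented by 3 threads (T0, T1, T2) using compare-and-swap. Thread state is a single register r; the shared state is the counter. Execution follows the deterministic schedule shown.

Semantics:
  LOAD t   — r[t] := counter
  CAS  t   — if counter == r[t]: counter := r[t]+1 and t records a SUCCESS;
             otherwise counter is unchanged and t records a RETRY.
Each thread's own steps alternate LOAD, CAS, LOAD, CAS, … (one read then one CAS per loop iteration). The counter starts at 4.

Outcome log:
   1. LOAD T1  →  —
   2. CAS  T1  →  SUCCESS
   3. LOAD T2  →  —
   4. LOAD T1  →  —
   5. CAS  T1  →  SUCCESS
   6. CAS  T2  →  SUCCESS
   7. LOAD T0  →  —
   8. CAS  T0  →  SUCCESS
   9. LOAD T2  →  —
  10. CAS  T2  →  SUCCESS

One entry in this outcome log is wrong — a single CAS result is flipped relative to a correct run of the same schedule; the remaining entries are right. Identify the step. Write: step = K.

step = 6

Re-executing:
T1 LOAD — after: cnt=4, r=4 — load
T1 CAS — after: cnt=5, r=4 — ok
T2 LOAD — after: cnt=5, r=5 — load
T1 LOAD — after: cnt=5, r=5 — load
T1 CAS — after: cnt=6, r=5 — ok
T2 CAS — after: cnt=6, r=5 — retry
T0 LOAD — after: cnt=6, r=6 — load
T0 CAS — after: cnt=7, r=6 — ok
T2 LOAD — after: cnt=7, r=7 — load
T2 CAS — after: cnt=8, r=7 — ok
Mismatch at 6.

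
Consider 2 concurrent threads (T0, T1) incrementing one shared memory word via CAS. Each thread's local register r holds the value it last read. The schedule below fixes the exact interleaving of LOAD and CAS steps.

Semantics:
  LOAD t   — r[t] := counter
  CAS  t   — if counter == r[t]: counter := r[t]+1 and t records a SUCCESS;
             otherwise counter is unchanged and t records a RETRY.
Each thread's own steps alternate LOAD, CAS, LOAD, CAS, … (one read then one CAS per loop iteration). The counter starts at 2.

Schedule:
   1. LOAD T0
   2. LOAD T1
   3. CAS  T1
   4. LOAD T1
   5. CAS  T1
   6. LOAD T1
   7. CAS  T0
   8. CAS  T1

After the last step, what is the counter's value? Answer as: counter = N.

counter = 5

T0 LOAD — after: cnt=2, r=2 — load
T1 LOAD — after: cnt=2, r=2 — load
T1 CAS — after: cnt=3, r=2 — ok
T1 LOAD — after: cnt=3, r=3 — load
T1 CAS — after: cnt=4, r=3 — ok
T1 LOAD — after: cnt=4, r=4 — load
T0 CAS — after: cnt=4, r=2 — retry
T1 CAS — after: cnt=5, r=4 — ok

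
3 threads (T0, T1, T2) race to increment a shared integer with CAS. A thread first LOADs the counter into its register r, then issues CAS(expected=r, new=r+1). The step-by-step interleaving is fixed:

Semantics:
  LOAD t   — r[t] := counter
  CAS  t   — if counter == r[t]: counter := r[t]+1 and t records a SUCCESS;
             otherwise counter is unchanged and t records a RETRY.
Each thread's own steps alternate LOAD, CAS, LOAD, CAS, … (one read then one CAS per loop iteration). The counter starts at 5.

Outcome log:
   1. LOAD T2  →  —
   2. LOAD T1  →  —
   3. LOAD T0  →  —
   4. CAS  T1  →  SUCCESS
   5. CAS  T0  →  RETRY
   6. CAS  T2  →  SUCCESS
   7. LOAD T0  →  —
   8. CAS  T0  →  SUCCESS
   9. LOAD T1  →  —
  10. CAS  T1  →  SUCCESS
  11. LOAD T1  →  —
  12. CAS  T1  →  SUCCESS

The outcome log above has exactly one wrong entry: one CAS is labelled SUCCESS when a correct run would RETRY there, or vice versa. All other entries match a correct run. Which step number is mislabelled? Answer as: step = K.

Reference trace:
   1) LOAD T2:  M=5  r_T2=5
   2) LOAD T1:  M=5  r_T1=5
   3) LOAD T0:  M=5  r_T0=5
   4) CAS  T1:  M=6  r_T1=5 ✓
   5) CAS  T0:  M=6  r_T0=5 ✗
   6) CAS  T2:  M=6  r_T2=5 ✗
   7) LOAD T0:  M=6  r_T0=6
   8) CAS  T0:  M=7  r_T0=6 ✓
   9) LOAD T1:  M=7  r_T1=7
  10) CAS  T1:  M=8  r_T1=7 ✓
  11) LOAD T1:  M=8  r_T1=8
  12) CAS  T1:  M=9  r_T1=8 ✓
Log disagrees first at step 6.

step = 6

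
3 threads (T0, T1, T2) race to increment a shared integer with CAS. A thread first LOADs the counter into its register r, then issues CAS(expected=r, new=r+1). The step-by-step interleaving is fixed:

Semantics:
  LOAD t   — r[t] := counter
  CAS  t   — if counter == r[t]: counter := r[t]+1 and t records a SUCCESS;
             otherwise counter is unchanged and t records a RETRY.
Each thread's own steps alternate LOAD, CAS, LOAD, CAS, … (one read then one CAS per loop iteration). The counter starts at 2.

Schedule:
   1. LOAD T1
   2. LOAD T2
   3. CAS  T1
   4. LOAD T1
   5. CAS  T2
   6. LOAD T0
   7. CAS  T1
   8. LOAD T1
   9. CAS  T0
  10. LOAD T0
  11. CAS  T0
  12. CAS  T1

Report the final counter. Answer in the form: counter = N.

   1) LOAD T1:  M=2  r_T1=2
   2) LOAD T2:  M=2  r_T2=2
   3) CAS  T1:  M=3  r_T1=2 ✓
   4) LOAD T1:  M=3  r_T1=3
   5) CAS  T2:  M=3  r_T2=2 ✗
   6) LOAD T0:  M=3  r_T0=3
   7) CAS  T1:  M=4  r_T1=3 ✓
   8) LOAD T1:  M=4  r_T1=4
   9) CAS  T0:  M=4  r_T0=3 ✗
  10) LOAD T0:  M=4  r_T0=4
  11) CAS  T0:  M=5  r_T0=4 ✓
  12) CAS  T1:  M=5  r_T1=4 ✗

counter = 5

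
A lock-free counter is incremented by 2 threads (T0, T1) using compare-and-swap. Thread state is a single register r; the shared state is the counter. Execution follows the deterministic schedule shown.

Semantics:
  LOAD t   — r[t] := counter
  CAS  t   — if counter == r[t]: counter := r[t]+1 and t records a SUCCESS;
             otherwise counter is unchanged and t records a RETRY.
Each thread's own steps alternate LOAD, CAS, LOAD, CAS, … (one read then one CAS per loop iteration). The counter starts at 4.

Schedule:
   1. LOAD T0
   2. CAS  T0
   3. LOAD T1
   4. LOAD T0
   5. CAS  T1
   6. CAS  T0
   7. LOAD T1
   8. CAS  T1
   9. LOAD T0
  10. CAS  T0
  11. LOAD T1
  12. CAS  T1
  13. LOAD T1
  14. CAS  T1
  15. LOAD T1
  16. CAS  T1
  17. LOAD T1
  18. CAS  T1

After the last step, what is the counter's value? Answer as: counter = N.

1. LOAD T0 → mem=4 r[T0]=4 [LOAD]
2. CAS T0 → mem=5 r[T0]=4 [OK]
3. LOAD T1 → mem=5 r[T1]=5 [LOAD]
4. LOAD T0 → mem=5 r[T0]=5 [LOAD]
5. CAS T1 → mem=6 r[T1]=5 [OK]
6. CAS T0 → mem=6 r[T0]=5 [RETRY]
7. LOAD T1 → mem=6 r[T1]=6 [LOAD]
8. CAS T1 → mem=7 r[T1]=6 [OK]
9. LOAD T0 → mem=7 r[T0]=7 [LOAD]
10. CAS T0 → mem=8 r[T0]=7 [OK]
11. LOAD T1 → mem=8 r[T1]=8 [LOAD]
12. CAS T1 → mem=9 r[T1]=8 [OK]
13. LOAD T1 → mem=9 r[T1]=9 [LOAD]
14. CAS T1 → mem=10 r[T1]=9 [OK]
15. LOAD T1 → mem=10 r[T1]=10 [LOAD]
16. CAS T1 → mem=11 r[T1]=10 [OK]
17. LOAD T1 → mem=11 r[T1]=11 [LOAD]
18. CAS T1 → mem=12 r[T1]=11 [OK]

counter = 12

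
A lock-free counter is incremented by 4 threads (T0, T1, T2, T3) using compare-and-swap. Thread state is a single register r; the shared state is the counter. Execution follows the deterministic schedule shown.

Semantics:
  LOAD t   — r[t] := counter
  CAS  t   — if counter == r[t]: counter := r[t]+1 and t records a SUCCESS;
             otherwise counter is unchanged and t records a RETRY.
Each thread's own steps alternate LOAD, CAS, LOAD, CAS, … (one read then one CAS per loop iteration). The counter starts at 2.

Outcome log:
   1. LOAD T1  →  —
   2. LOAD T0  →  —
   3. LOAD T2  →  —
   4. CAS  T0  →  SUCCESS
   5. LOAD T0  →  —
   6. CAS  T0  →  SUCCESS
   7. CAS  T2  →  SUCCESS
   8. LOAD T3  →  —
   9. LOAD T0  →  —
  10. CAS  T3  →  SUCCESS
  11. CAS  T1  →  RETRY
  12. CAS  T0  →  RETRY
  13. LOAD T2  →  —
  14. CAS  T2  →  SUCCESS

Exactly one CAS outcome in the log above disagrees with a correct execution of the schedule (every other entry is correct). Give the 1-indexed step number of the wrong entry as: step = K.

Re-executing:
1. LOAD T1 → mem=2 r[T1]=2 [LOAD]
2. LOAD T0 → mem=2 r[T0]=2 [LOAD]
3. LOAD T2 → mem=2 r[T2]=2 [LOAD]
4. CAS T0 → mem=3 r[T0]=2 [OK]
5. LOAD T0 → mem=3 r[T0]=3 [LOAD]
6. CAS T0 → mem=4 r[T0]=3 [OK]
7. CAS T2 → mem=4 r[T2]=2 [RETRY]
8. LOAD T3 → mem=4 r[T3]=4 [LOAD]
9. LOAD T0 → mem=4 r[T0]=4 [LOAD]
10. CAS T3 → mem=5 r[T3]=4 [OK]
11. CAS T1 → mem=5 r[T1]=2 [RETRY]
12. CAS T0 → mem=5 r[T0]=4 [RETRY]
13. LOAD T2 → mem=5 r[T2]=5 [LOAD]
14. CAS T2 → mem=6 r[T2]=5 [OK]
Flip is step 7.

step = 7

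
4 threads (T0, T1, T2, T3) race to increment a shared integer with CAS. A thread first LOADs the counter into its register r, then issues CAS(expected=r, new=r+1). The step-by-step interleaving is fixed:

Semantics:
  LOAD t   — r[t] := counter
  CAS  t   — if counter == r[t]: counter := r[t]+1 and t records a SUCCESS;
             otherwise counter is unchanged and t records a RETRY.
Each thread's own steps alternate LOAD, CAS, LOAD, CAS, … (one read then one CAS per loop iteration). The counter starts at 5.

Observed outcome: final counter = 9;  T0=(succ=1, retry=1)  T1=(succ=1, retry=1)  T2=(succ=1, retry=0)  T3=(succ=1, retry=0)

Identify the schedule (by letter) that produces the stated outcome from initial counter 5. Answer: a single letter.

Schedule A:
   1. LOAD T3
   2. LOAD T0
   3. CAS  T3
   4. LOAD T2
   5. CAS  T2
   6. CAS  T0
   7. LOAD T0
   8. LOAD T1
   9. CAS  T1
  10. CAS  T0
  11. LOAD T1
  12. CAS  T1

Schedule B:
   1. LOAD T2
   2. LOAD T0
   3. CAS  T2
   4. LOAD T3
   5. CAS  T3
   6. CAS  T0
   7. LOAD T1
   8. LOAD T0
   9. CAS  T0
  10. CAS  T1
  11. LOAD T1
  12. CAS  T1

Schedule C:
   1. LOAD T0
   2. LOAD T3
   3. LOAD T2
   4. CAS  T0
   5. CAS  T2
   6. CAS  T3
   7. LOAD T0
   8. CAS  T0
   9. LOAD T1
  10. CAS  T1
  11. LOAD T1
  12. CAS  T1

B

Run B:
T2 LOAD — after: cnt=5, r=5 — load
T0 LOAD — after: cnt=5, r=5 — load
T2 CAS — after: cnt=6, r=5 — ok
T3 LOAD — after: cnt=6, r=6 — load
T3 CAS — after: cnt=7, r=6 — ok
T0 CAS — after: cnt=7, r=5 — retry
T1 LOAD — after: cnt=7, r=7 — load
T0 LOAD — after: cnt=7, r=7 — load
T0 CAS — after: cnt=8, r=7 — ok
T1 CAS — after: cnt=8, r=7 — retry
T1 LOAD — after: cnt=8, r=8 — load
T1 CAS — after: cnt=9, r=8 — ok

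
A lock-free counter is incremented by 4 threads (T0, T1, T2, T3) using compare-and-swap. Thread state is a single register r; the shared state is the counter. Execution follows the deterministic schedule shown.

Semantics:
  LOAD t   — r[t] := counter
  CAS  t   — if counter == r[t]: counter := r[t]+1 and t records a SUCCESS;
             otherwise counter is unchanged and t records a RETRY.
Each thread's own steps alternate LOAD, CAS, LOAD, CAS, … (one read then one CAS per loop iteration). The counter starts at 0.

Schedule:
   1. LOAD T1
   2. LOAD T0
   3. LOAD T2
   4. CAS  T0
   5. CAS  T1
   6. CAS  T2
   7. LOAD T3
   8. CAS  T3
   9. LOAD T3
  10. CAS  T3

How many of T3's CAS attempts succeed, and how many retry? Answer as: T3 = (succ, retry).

T3 = (2, 0)

step 1: T1 LOAD ⇒ load; ctr=0 reg=0
step 2: T0 LOAD ⇒ load; ctr=0 reg=0
step 3: T2 LOAD ⇒ load; ctr=0 reg=0
step 4: T0 CAS ⇒ ok; ctr=1 reg=0
step 5: T1 CAS ⇒ retry; ctr=1 reg=0
step 6: T2 CAS ⇒ retry; ctr=1 reg=0
step 7: T3 LOAD ⇒ load; ctr=1 reg=1
step 8: T3 CAS ⇒ ok; ctr=2 reg=1
step 9: T3 LOAD ⇒ load; ctr=2 reg=2
step 10: T3 CAS ⇒ ok; ctr=3 reg=2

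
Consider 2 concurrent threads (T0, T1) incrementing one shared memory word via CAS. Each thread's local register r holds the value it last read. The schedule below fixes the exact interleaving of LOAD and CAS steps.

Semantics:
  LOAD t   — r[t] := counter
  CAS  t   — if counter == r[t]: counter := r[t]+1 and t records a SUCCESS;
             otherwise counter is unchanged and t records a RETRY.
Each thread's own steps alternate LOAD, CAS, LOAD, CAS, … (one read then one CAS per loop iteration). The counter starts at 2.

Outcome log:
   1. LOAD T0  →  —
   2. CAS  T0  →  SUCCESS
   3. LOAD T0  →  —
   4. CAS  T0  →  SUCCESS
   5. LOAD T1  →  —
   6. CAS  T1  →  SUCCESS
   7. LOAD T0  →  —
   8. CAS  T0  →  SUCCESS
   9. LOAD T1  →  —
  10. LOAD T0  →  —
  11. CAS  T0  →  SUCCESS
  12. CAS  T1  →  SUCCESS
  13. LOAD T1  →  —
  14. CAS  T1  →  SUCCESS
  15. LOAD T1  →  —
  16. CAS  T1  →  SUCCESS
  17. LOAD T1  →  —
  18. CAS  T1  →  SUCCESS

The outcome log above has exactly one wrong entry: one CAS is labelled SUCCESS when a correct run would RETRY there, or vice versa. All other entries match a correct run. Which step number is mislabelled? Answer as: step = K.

step = 12

Reference trace:
1. LOAD T0 → mem=2 r[T0]=2 [LOAD]
2. CAS T0 → mem=3 r[T0]=2 [OK]
3. LOAD T0 → mem=3 r[T0]=3 [LOAD]
4. CAS T0 → mem=4 r[T0]=3 [OK]
5. LOAD T1 → mem=4 r[T1]=4 [LOAD]
6. CAS T1 → mem=5 r[T1]=4 [OK]
7. LOAD T0 → mem=5 r[T0]=5 [LOAD]
8. CAS T0 → mem=6 r[T0]=5 [OK]
9. LOAD T1 → mem=6 r[T1]=6 [LOAD]
10. LOAD T0 → mem=6 r[T0]=6 [LOAD]
11. CAS T0 → mem=7 r[T0]=6 [OK]
12. CAS T1 → mem=7 r[T1]=6 [RETRY]
13. LOAD T1 → mem=7 r[T1]=7 [LOAD]
14. CAS T1 → mem=8 r[T1]=7 [OK]
15. LOAD T1 → mem=8 r[T1]=8 [LOAD]
16. CAS T1 → mem=9 r[T1]=8 [OK]
17. LOAD T1 → mem=9 r[T1]=9 [LOAD]
18. CAS T1 → mem=10 r[T1]=9 [OK]
Log disagrees first at step 12.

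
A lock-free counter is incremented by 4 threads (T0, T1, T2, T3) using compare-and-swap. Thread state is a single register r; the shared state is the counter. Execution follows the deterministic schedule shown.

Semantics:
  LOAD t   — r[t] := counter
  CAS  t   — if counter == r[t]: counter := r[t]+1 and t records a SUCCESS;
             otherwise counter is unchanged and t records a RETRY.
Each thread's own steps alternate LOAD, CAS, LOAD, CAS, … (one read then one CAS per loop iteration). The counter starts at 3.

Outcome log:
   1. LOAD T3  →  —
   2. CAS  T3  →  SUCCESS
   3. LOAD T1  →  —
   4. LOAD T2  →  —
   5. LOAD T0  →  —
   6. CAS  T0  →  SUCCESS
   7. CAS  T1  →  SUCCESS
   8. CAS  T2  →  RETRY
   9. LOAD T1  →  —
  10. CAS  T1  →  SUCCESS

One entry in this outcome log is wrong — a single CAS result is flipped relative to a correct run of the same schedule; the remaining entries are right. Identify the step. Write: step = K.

step = 7

Reference trace:
   1) LOAD T3:  M=3  r_T3=3
   2) CAS  T3:  M=4  r_T3=3 ✓
   3) LOAD T1:  M=4  r_T1=4
   4) LOAD T2:  M=4  r_T2=4
   5) LOAD T0:  M=4  r_T0=4
   6) CAS  T0:  M=5  r_T0=4 ✓
   7) CAS  T1:  M=5  r_T1=4 ✗
   8) CAS  T2:  M=5  r_T2=4 ✗
   9) LOAD T1:  M=5  r_T1=5
  10) CAS  T1:  M=6  r_T1=5 ✓
Log disagrees first at step 7.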